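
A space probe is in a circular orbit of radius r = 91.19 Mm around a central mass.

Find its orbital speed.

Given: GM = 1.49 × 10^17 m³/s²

Convert to SI: r = 91.19 Mm = 9.119e+07 m.
For a circular orbit, gravity supplies the centripetal force, so v = √(GM / r).
v = √(1.49e+17 / 9.119e+07) m/s ≈ 4.042e+04 m/s = 40.42 km/s.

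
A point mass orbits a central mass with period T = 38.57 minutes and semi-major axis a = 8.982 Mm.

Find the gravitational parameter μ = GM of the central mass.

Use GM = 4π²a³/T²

Convert to SI: T = 38.57 minutes = 2314.2 s; a = 8.982 Mm = 8.982e+06 m.
GM = 4π² · a³ / T².
GM = 4π² · (8.982e+06)³ / (2314.2)² m³/s² ≈ 5.342e+15 m³/s² = 5.342 × 10^15 m³/s².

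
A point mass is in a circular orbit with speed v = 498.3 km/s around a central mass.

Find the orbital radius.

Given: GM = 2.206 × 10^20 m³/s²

Convert to SI: v = 498.3 km/s = 498300 m/s.
For a circular orbit, v² = GM / r, so r = GM / v².
r = 2.206e+20 / (498300)² m ≈ 8.884e+08 m = 888.4 Mm.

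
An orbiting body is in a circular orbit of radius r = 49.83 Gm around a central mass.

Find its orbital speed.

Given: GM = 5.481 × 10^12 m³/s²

Convert to SI: r = 49.83 Gm = 4.983e+10 m.
For a circular orbit, gravity supplies the centripetal force, so v = √(GM / r).
v = √(5.481e+12 / 4.983e+10) m/s ≈ 10.49 m/s = 10.49 m/s.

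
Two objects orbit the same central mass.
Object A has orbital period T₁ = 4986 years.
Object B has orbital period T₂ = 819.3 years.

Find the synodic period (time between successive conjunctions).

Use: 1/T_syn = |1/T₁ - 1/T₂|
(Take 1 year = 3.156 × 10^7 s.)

Convert to SI: T₁ = 4986 years = 1.57358e+11 s; T₂ = 819.3 years = 2.58571e+10 s.
T_syn = |T₁ · T₂ / (T₁ − T₂)|.
T_syn = |1.57358e+11 · 2.58571e+10 / (1.57358e+11 − 2.58571e+10)| s ≈ 3.094e+10 s = 980.4 years.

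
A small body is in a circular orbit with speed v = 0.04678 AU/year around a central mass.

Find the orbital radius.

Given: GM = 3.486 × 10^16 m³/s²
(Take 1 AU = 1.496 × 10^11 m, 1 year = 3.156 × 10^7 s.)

Convert to SI: v = 0.04678 AU/year = 221.746 m/s.
For a circular orbit, v² = GM / r, so r = GM / v².
r = 3.486e+16 / (221.746)² m ≈ 7.09e+11 m = 4.739 AU.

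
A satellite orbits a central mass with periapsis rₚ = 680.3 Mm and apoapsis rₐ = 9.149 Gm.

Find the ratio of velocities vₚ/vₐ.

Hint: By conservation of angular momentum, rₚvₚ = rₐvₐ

Convert to SI: rₚ = 680.3 Mm = 6.803e+08 m; rₐ = 9.149 Gm = 9.149e+09 m.
Conservation of angular momentum gives rₚvₚ = rₐvₐ, so vₚ/vₐ = rₐ/rₚ.
vₚ/vₐ = 9.149e+09 / 6.803e+08 ≈ 13.45.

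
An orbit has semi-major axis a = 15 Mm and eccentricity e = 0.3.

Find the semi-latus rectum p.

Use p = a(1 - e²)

Convert to SI: a = 15 Mm = 1.5e+07 m.
p = a (1 − e²).
p = 1.5e+07 · (1 − (0.3)²) = 1.5e+07 · 0.91 ≈ 1.365e+07 m = 13.65 Mm.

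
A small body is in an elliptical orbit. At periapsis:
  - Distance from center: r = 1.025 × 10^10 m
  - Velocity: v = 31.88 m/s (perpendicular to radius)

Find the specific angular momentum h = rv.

With v perpendicular to r, h = r · v.
h = 1.025e+10 · 31.88 m²/s ≈ 3.268e+11 m²/s.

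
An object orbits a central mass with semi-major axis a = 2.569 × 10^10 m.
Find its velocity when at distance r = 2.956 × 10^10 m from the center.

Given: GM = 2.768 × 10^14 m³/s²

Vis-viva: v = √(GM · (2/r − 1/a)).
2/r − 1/a = 2/2.956e+10 − 1/2.569e+10 = 2.87333e-11 m⁻¹.
v = √(2.768e+14 · 2.87333e-11) m/s ≈ 89.18 m/s = 89.18 m/s.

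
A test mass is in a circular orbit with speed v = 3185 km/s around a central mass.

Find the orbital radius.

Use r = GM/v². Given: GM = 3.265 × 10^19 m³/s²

Convert to SI: v = 3185 km/s = 3.185e+06 m/s.
For a circular orbit, v² = GM / r, so r = GM / v².
r = 3.265e+19 / (3.185e+06)² m ≈ 3.219e+06 m = 3.219 Mm.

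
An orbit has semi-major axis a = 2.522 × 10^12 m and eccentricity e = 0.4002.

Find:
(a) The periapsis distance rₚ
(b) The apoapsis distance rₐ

(a) rₚ = a(1 − e) = 2.522e+12 · (1 − 0.4002) = 2.522e+12 · 0.5998 ≈ 1.513e+12 m = 1.513 × 10^12 m.
(b) rₐ = a(1 + e) = 2.522e+12 · (1 + 0.4002) = 2.522e+12 · 1.4002 ≈ 3.531e+12 m = 3.531 × 10^12 m.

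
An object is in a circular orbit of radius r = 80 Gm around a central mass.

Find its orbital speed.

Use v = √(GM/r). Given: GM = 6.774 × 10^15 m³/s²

Convert to SI: r = 80 Gm = 8e+10 m.
For a circular orbit, gravity supplies the centripetal force, so v = √(GM / r).
v = √(6.774e+15 / 8e+10) m/s ≈ 291 m/s = 291 m/s.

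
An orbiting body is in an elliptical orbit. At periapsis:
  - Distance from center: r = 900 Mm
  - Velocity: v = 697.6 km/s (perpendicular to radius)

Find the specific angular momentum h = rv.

Convert to SI: r = 900 Mm = 9e+08 m; v = 697.6 km/s = 697600 m/s.
With v perpendicular to r, h = r · v.
h = 9e+08 · 697600 m²/s ≈ 6.278e+14 m²/s.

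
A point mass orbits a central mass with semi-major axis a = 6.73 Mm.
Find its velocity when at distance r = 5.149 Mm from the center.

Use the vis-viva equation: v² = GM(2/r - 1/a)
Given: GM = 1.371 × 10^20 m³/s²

Convert to SI: a = 6.73 Mm = 6.73e+06 m; r = 5.149 Mm = 5.149e+06 m.
Vis-viva: v = √(GM · (2/r − 1/a)).
2/r − 1/a = 2/5.149e+06 − 1/6.73e+06 = 2.39837e-07 m⁻¹.
v = √(1.371e+20 · 2.39837e-07) m/s ≈ 5.734e+06 m/s = 5734 km/s.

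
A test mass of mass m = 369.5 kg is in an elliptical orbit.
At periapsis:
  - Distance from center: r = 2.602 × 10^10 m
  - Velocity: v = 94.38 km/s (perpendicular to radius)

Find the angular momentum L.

Convert to SI: v = 94.38 km/s = 94380 m/s.
Since v is perpendicular to r, L = m · v · r.
L = 369.5 · 94380 · 2.602e+10 kg·m²/s ≈ 9.074e+17 kg·m²/s.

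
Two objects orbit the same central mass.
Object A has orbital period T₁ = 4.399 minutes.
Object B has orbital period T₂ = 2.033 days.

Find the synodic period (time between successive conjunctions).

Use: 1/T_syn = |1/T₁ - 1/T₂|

Convert to SI: T₁ = 4.399 minutes = 263.94 s; T₂ = 2.033 days = 175651 s.
T_syn = |T₁ · T₂ / (T₁ − T₂)|.
T_syn = |263.94 · 175651 / (263.94 − 175651)| s ≈ 264.3 s = 4.406 minutes.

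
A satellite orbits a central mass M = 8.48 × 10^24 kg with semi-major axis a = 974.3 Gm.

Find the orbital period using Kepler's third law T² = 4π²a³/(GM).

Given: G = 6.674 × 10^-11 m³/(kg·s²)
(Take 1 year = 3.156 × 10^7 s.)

Convert to SI: a = 974.3 Gm = 9.743e+11 m.
GM = G · M = 6.674e-11 · 8.48e+24 = 5.65955e+14 m³/s².
Kepler's third law: T = 2π √(a³ / GM).
Substituting a = 9.743e+11 m and GM = 5.65955e+14 m³/s²:
T = 2π √((9.743e+11)³ / 5.65955e+14) s
T ≈ 2.54e+11 s = 8048 years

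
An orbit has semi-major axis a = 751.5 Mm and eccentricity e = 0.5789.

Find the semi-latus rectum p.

Convert to SI: a = 751.5 Mm = 7.515e+08 m.
p = a (1 − e²).
p = 7.515e+08 · (1 − (0.5789)²) = 7.515e+08 · 0.664875 ≈ 4.997e+08 m = 499.7 Mm.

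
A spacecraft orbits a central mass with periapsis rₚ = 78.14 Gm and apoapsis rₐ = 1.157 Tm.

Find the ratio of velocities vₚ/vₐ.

Convert to SI: rₚ = 78.14 Gm = 7.814e+10 m; rₐ = 1.157 Tm = 1.157e+12 m.
Conservation of angular momentum gives rₚvₚ = rₐvₐ, so vₚ/vₐ = rₐ/rₚ.
vₚ/vₐ = 1.157e+12 / 7.814e+10 ≈ 14.81.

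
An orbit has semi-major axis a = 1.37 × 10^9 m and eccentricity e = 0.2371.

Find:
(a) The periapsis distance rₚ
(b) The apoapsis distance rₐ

(a) rₚ = a(1 − e) = 1.37e+09 · (1 − 0.2371) = 1.37e+09 · 0.7629 ≈ 1.045e+09 m = 1.045 × 10^9 m.
(b) rₐ = a(1 + e) = 1.37e+09 · (1 + 0.2371) = 1.37e+09 · 1.2371 ≈ 1.695e+09 m = 1.695 × 10^9 m.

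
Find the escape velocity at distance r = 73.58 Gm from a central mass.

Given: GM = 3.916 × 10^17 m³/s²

Convert to SI: r = 73.58 Gm = 7.358e+10 m.
Escape velocity comes from setting total energy to zero: ½v² − GM/r = 0 ⇒ v_esc = √(2GM / r).
v_esc = √(2 · 3.916e+17 / 7.358e+10) m/s ≈ 3263 m/s = 3.263 km/s.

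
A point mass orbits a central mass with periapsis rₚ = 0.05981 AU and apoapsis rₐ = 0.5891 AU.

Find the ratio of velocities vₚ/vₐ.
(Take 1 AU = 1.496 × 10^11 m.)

Convert to SI: rₚ = 0.05981 AU = 8.94758e+09 m; rₐ = 0.5891 AU = 8.81294e+10 m.
Conservation of angular momentum gives rₚvₚ = rₐvₐ, so vₚ/vₐ = rₐ/rₚ.
vₚ/vₐ = 8.81294e+10 / 8.94758e+09 ≈ 9.85.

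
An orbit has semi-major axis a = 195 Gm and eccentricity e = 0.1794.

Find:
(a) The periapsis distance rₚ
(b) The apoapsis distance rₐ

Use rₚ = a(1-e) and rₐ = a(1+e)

Convert to SI: a = 195 Gm = 1.95e+11 m.
(a) rₚ = a(1 − e) = 1.95e+11 · (1 − 0.1794) = 1.95e+11 · 0.8206 ≈ 1.6e+11 m = 160 Gm.
(b) rₐ = a(1 + e) = 1.95e+11 · (1 + 0.1794) = 1.95e+11 · 1.1794 ≈ 2.3e+11 m = 230 Gm.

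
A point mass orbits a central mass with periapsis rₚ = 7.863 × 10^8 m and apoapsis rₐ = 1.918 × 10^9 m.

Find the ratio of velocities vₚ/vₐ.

Conservation of angular momentum gives rₚvₚ = rₐvₐ, so vₚ/vₐ = rₐ/rₚ.
vₚ/vₐ = 1.918e+09 / 7.863e+08 ≈ 2.439.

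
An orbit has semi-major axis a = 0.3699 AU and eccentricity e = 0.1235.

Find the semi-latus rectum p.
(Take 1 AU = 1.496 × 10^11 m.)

Convert to SI: a = 0.3699 AU = 5.5337e+10 m.
p = a (1 − e²).
p = 5.5337e+10 · (1 − (0.1235)²) = 5.5337e+10 · 0.984748 ≈ 5.449e+10 m = 0.3643 AU.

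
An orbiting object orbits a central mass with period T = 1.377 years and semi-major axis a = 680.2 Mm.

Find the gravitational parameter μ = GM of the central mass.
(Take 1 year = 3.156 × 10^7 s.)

Convert to SI: T = 1.377 years = 4.34581e+07 s; a = 680.2 Mm = 6.802e+08 m.
GM = 4π² · a³ / T².
GM = 4π² · (6.802e+08)³ / (4.34581e+07)² m³/s² ≈ 6.579e+12 m³/s² = 6.579 × 10^12 m³/s².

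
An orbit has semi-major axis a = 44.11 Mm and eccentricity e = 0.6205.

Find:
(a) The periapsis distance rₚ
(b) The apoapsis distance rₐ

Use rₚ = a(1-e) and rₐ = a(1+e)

Convert to SI: a = 44.11 Mm = 4.411e+07 m.
(a) rₚ = a(1 − e) = 4.411e+07 · (1 − 0.6205) = 4.411e+07 · 0.3795 ≈ 1.674e+07 m = 16.74 Mm.
(b) rₐ = a(1 + e) = 4.411e+07 · (1 + 0.6205) = 4.411e+07 · 1.6205 ≈ 7.148e+07 m = 71.48 Mm.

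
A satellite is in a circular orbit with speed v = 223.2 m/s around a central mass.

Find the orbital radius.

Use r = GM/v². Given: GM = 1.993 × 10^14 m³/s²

For a circular orbit, v² = GM / r, so r = GM / v².
r = 1.993e+14 / (223.2)² m ≈ 4.001e+09 m = 4.001 Gm.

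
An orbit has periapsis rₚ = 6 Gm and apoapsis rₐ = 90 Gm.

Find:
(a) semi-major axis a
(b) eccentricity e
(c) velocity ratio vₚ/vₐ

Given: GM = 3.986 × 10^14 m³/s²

Convert to SI: rₚ = 6 Gm = 6e+09 m; rₐ = 90 Gm = 9e+10 m.
(a) a = (rₚ + rₐ)/2 = (6e+09 + 9e+10)/2 ≈ 4.8e+10 m
(b) e = (rₐ − rₚ)/(rₐ + rₚ) = (9e+10 − 6e+09)/(9e+10 + 6e+09) ≈ 0.875
(c) Conservation of angular momentum (rₚvₚ = rₐvₐ) gives vₚ/vₐ = rₐ/rₚ = 9e+10/6e+09 ≈ 15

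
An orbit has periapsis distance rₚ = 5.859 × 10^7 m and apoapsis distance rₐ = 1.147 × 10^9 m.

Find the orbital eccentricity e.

e = (rₐ − rₚ) / (rₐ + rₚ).
e = (1.147e+09 − 5.859e+07) / (1.147e+09 + 5.859e+07) = 1.08841e+09 / 1.20559e+09 ≈ 0.9028.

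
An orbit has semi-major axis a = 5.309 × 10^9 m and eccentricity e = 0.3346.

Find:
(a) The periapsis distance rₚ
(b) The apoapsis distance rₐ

(a) rₚ = a(1 − e) = 5.309e+09 · (1 − 0.3346) = 5.309e+09 · 0.6654 ≈ 3.533e+09 m = 3.533 × 10^9 m.
(b) rₐ = a(1 + e) = 5.309e+09 · (1 + 0.3346) = 5.309e+09 · 1.3346 ≈ 7.085e+09 m = 7.085 × 10^9 m.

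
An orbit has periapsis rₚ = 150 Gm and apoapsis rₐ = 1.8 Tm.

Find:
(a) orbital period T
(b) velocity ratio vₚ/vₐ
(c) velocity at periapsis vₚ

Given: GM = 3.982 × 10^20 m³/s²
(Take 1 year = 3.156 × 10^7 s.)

Convert to SI: rₚ = 150 Gm = 1.5e+11 m; rₐ = 1.8 Tm = 1.8e+12 m.
(a) With a = (rₚ + rₐ)/2 = 9.75e+11 m, T = 2π √(a³/GM) = 2π √((9.75e+11)³/3.982e+20) s ≈ 3.031e+08 s
(b) Conservation of angular momentum (rₚvₚ = rₐvₐ) gives vₚ/vₐ = rₐ/rₚ = 1.8e+12/1.5e+11 ≈ 12
(c) With a = (rₚ + rₐ)/2 = 9.75e+11 m, vₚ = √(GM (2/rₚ − 1/a)) = √(3.982e+20 · (2/1.5e+11 − 1/9.75e+11)) m/s ≈ 7.001e+04 m/s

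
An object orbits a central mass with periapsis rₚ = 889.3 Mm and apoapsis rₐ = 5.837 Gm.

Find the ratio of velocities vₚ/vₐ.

Convert to SI: rₚ = 889.3 Mm = 8.893e+08 m; rₐ = 5.837 Gm = 5.837e+09 m.
Conservation of angular momentum gives rₚvₚ = rₐvₐ, so vₚ/vₐ = rₐ/rₚ.
vₚ/vₐ = 5.837e+09 / 8.893e+08 ≈ 6.564.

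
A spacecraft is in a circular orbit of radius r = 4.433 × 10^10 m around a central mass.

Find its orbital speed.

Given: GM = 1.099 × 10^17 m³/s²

For a circular orbit, gravity supplies the centripetal force, so v = √(GM / r).
v = √(1.099e+17 / 4.433e+10) m/s ≈ 1575 m/s = 1.575 km/s.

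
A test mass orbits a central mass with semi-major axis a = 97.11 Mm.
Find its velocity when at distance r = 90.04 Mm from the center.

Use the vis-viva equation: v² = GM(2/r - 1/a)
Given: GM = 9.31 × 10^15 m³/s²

Convert to SI: a = 97.11 Mm = 9.711e+07 m; r = 90.04 Mm = 9.004e+07 m.
Vis-viva: v = √(GM · (2/r − 1/a)).
2/r − 1/a = 2/9.004e+07 − 1/9.711e+07 = 1.19147e-08 m⁻¹.
v = √(9.31e+15 · 1.19147e-08) m/s ≈ 1.053e+04 m/s = 10.53 km/s.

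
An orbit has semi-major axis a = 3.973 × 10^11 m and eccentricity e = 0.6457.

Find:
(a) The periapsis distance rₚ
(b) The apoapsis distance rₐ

(a) rₚ = a(1 − e) = 3.973e+11 · (1 − 0.6457) = 3.973e+11 · 0.3543 ≈ 1.408e+11 m = 1.408 × 10^11 m.
(b) rₐ = a(1 + e) = 3.973e+11 · (1 + 0.6457) = 3.973e+11 · 1.6457 ≈ 6.538e+11 m = 6.538 × 10^11 m.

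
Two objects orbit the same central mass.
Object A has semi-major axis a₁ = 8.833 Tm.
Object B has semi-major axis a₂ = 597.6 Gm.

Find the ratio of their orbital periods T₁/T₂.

Convert to SI: a₁ = 8.833 Tm = 8.833e+12 m; a₂ = 597.6 Gm = 5.976e+11 m.
From Kepler's third law, (T₁/T₂)² = (a₁/a₂)³, so T₁/T₂ = (a₁/a₂)^(3/2).
a₁/a₂ = 8.833e+12 / 5.976e+11 = 14.7808.
T₁/T₂ = (14.7808)^(3/2) ≈ 56.83.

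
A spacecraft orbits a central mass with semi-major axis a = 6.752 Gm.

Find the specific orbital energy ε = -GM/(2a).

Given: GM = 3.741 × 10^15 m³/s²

Convert to SI: a = 6.752 Gm = 6.752e+09 m.
ε = −GM / (2a).
ε = −3.741e+15 / (2 · 6.752e+09) J/kg ≈ -2.77e+05 J/kg = -277 kJ/kg.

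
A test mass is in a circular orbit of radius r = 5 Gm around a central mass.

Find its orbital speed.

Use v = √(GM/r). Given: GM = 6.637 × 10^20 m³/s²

Convert to SI: r = 5 Gm = 5e+09 m.
For a circular orbit, gravity supplies the centripetal force, so v = √(GM / r).
v = √(6.637e+20 / 5e+09) m/s ≈ 3.643e+05 m/s = 364.3 km/s.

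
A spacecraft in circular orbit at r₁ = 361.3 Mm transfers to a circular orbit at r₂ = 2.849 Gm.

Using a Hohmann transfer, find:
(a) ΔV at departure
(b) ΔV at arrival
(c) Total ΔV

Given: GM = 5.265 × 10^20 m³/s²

Convert to SI: r₁ = 361.3 Mm = 3.613e+08 m; r₂ = 2.849 Gm = 2.849e+09 m.
Transfer semi-major axis: a_t = (r₁ + r₂)/2 = (3.613e+08 + 2.849e+09)/2 = 1.60515e+09 m.
Circular speeds: v₁ = √(GM/r₁) = 1.20716e+06 m/s, v₂ = √(GM/r₂) = 429886 m/s.
Transfer speeds (vis-viva v² = GM(2/r − 1/a_t)): v₁ᵗ = 1.60825e+06 m/s, v₂ᵗ = 203953 m/s.
(a) ΔV₁ = |v₁ᵗ − v₁| ≈ 4.011e+05 m/s = 401.1 km/s.
(b) ΔV₂ = |v₂ − v₂ᵗ| ≈ 2.259e+05 m/s = 225.9 km/s.
(c) ΔV_total = ΔV₁ + ΔV₂ ≈ 6.27e+05 m/s = 627 km/s.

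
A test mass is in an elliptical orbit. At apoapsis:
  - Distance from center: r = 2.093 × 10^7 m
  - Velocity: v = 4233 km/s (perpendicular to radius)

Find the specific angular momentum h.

Convert to SI: v = 4233 km/s = 4.233e+06 m/s.
With v perpendicular to r, h = r · v.
h = 2.093e+07 · 4.233e+06 m²/s ≈ 8.86e+13 m²/s.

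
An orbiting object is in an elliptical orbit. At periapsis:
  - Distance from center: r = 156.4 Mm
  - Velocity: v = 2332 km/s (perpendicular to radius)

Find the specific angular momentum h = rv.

Convert to SI: r = 156.4 Mm = 1.564e+08 m; v = 2332 km/s = 2.332e+06 m/s.
With v perpendicular to r, h = r · v.
h = 1.564e+08 · 2.332e+06 m²/s ≈ 3.647e+14 m²/s.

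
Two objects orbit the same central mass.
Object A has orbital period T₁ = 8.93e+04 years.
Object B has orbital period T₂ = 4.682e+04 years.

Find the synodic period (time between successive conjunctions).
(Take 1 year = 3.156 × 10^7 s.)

Convert to SI: T₁ = 8.93e+04 years = 2.81831e+12 s; T₂ = 4.682e+04 years = 1.47764e+12 s.
T_syn = |T₁ · T₂ / (T₁ − T₂)|.
T_syn = |2.81831e+12 · 1.47764e+12 / (2.81831e+12 − 1.47764e+12)| s ≈ 3.106e+12 s = 9.842e+04 years.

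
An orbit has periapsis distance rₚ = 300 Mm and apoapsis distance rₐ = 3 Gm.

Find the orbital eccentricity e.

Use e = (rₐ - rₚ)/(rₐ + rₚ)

Convert to SI: rₚ = 300 Mm = 3e+08 m; rₐ = 3 Gm = 3e+09 m.
e = (rₐ − rₚ) / (rₐ + rₚ).
e = (3e+09 − 3e+08) / (3e+09 + 3e+08) = 2.7e+09 / 3.3e+09 ≈ 0.8182.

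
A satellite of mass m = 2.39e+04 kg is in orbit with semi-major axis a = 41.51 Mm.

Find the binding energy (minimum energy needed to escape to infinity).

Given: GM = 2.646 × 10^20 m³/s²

Convert to SI: a = 41.51 Mm = 4.151e+07 m.
Total orbital energy is E = −GMm/(2a); binding energy is E_bind = −E = GMm/(2a).
E_bind = 2.646e+20 · 2.39e+04 / (2 · 4.151e+07) J ≈ 7.617e+16 J = 76.17 PJ.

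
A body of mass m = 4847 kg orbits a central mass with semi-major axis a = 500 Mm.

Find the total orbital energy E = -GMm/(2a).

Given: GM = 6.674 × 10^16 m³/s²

Convert to SI: a = 500 Mm = 5e+08 m.
E = −GMm / (2a).
E = −6.674e+16 · 4847 / (2 · 5e+08) J ≈ -3.235e+11 J = -323.5 GJ.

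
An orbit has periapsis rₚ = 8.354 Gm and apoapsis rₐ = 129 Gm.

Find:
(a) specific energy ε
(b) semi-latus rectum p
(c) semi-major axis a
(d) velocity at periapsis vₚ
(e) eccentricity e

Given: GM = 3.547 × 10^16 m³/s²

Convert to SI: rₚ = 8.354 Gm = 8.354e+09 m; rₐ = 129 Gm = 1.29e+11 m.
(a) With a = (rₚ + rₐ)/2 = 6.8677e+10 m, ε = −GM/(2a) = −3.547e+16/(2 · 6.8677e+10) J/kg ≈ -2.582e+05 J/kg
(b) From a = (rₚ + rₐ)/2 = 6.8677e+10 m and e = (rₐ − rₚ)/(rₐ + rₚ) = 0.878358, p = a(1 − e²) = 6.8677e+10 · (1 − (0.878358)²) ≈ 1.569e+10 m
(c) a = (rₚ + rₐ)/2 = (8.354e+09 + 1.29e+11)/2 ≈ 6.868e+10 m
(d) With a = (rₚ + rₐ)/2 = 6.8677e+10 m, vₚ = √(GM (2/rₚ − 1/a)) = √(3.547e+16 · (2/8.354e+09 − 1/6.8677e+10)) m/s ≈ 2824 m/s
(e) e = (rₐ − rₚ)/(rₐ + rₚ) = (1.29e+11 − 8.354e+09)/(1.29e+11 + 8.354e+09) ≈ 0.8784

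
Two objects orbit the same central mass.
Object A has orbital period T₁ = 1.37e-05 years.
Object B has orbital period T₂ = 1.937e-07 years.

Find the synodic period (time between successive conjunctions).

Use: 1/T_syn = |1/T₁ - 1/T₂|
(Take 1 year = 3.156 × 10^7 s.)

Convert to SI: T₁ = 1.37e-05 years = 432.372 s; T₂ = 1.937e-07 years = 6.11317 s.
T_syn = |T₁ · T₂ / (T₁ − T₂)|.
T_syn = |432.372 · 6.11317 / (432.372 − 6.11317)| s ≈ 6.201 s = 1.965e-07 years.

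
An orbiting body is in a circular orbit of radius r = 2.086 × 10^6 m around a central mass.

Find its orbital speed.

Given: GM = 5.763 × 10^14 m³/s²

For a circular orbit, gravity supplies the centripetal force, so v = √(GM / r).
v = √(5.763e+14 / 2.086e+06) m/s ≈ 1.662e+04 m/s = 16.62 km/s.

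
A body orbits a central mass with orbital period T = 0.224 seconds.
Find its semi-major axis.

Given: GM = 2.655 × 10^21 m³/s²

Invert Kepler's third law: a = (GM · T² / (4π²))^(1/3).
Substituting T = 0.224 s and GM = 2.655e+21 m³/s²:
a = (2.655e+21 · (0.224)² / (4π²))^(1/3) m
a ≈ 1.5e+06 m = 1.5 Mm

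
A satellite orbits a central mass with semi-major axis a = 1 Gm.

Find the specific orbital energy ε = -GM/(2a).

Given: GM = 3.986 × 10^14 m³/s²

Convert to SI: a = 1 Gm = 1e+09 m.
ε = −GM / (2a).
ε = −3.986e+14 / (2 · 1e+09) J/kg ≈ -1.993e+05 J/kg = -199.3 kJ/kg.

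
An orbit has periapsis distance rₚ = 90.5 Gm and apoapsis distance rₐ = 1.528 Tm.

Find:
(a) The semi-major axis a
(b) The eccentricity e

Convert to SI: rₚ = 90.5 Gm = 9.05e+10 m; rₐ = 1.528 Tm = 1.528e+12 m.
(a) a = (rₚ + rₐ) / 2 = (9.05e+10 + 1.528e+12) / 2 ≈ 8.092e+11 m = 809.2 Gm.
(b) e = (rₐ − rₚ) / (rₐ + rₚ) = (1.528e+12 − 9.05e+10) / (1.528e+12 + 9.05e+10) ≈ 0.8882.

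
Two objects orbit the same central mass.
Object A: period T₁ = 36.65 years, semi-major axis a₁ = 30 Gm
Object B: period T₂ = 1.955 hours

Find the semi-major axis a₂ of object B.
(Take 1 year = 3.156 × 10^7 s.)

Convert to SI: T₁ = 36.65 years = 1.15667e+09 s; a₁ = 30 Gm = 3e+10 m; T₂ = 1.955 hours = 7038 s.
Kepler's third law: (T₁/T₂)² = (a₁/a₂)³ ⇒ a₂ = a₁ · (T₂/T₁)^(2/3).
T₂/T₁ = 7038 / 1.15667e+09 = 6.08469e-06.
a₂ = 3e+10 · (6.08469e-06)^(2/3) m ≈ 9.999e+06 m = 9.999 Mm.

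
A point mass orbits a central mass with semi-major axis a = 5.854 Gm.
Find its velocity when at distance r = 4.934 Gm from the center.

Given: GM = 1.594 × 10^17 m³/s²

Convert to SI: a = 5.854 Gm = 5.854e+09 m; r = 4.934 Gm = 4.934e+09 m.
Vis-viva: v = √(GM · (2/r − 1/a)).
2/r − 1/a = 2/4.934e+09 − 1/5.854e+09 = 2.34527e-10 m⁻¹.
v = √(1.594e+17 · 2.34527e-10) m/s ≈ 6114 m/s = 6.114 km/s.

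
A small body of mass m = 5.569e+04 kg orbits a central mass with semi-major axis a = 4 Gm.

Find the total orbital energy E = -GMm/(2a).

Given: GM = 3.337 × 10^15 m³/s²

Convert to SI: a = 4 Gm = 4e+09 m.
E = −GMm / (2a).
E = −3.337e+15 · 5.569e+04 / (2 · 4e+09) J ≈ -2.323e+10 J = -23.23 GJ.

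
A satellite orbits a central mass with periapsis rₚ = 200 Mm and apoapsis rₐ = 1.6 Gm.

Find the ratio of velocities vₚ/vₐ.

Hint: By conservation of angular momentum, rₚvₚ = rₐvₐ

Convert to SI: rₚ = 200 Mm = 2e+08 m; rₐ = 1.6 Gm = 1.6e+09 m.
Conservation of angular momentum gives rₚvₚ = rₐvₐ, so vₚ/vₐ = rₐ/rₚ.
vₚ/vₐ = 1.6e+09 / 2e+08 ≈ 8.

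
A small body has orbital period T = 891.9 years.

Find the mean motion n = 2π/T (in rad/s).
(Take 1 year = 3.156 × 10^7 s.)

Convert to SI: T = 891.9 years = 2.81484e+10 s.
n = 2π / T.
n = 2π / 2.81484e+10 s ≈ 2.232e-10 rad/s.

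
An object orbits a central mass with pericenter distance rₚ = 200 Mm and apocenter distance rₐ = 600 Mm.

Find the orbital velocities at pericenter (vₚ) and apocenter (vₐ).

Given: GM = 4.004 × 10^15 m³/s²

Convert to SI: rₚ = 200 Mm = 2e+08 m; rₐ = 600 Mm = 6e+08 m.
Use the vis-viva equation v² = GM(2/r − 1/a) with a = (rₚ + rₐ)/2 = (2e+08 + 6e+08)/2 = 4e+08 m.
vₚ = √(GM · (2/rₚ − 1/a)) = √(4.004e+15 · (2/2e+08 − 1/4e+08)) m/s ≈ 5480 m/s = 5.48 km/s.
vₐ = √(GM · (2/rₐ − 1/a)) = √(4.004e+15 · (2/6e+08 − 1/4e+08)) m/s ≈ 1827 m/s = 1.827 km/s.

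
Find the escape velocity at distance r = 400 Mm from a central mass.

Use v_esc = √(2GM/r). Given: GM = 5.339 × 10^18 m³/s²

Convert to SI: r = 400 Mm = 4e+08 m.
Escape velocity comes from setting total energy to zero: ½v² − GM/r = 0 ⇒ v_esc = √(2GM / r).
v_esc = √(2 · 5.339e+18 / 4e+08) m/s ≈ 1.634e+05 m/s = 163.4 km/s.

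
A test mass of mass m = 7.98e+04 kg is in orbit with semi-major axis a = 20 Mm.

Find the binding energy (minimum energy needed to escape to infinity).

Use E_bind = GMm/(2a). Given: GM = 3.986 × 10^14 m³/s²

Convert to SI: a = 20 Mm = 2e+07 m.
Total orbital energy is E = −GMm/(2a); binding energy is E_bind = −E = GMm/(2a).
E_bind = 3.986e+14 · 7.98e+04 / (2 · 2e+07) J ≈ 7.952e+11 J = 795.2 GJ.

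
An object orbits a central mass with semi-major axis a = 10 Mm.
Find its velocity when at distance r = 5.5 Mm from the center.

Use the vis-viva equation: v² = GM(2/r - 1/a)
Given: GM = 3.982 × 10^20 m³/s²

Convert to SI: a = 10 Mm = 1e+07 m; r = 5.5 Mm = 5.5e+06 m.
Vis-viva: v = √(GM · (2/r − 1/a)).
2/r − 1/a = 2/5.5e+06 − 1/1e+07 = 2.63636e-07 m⁻¹.
v = √(3.982e+20 · 2.63636e-07) m/s ≈ 1.025e+07 m/s = 1.025e+04 km/s.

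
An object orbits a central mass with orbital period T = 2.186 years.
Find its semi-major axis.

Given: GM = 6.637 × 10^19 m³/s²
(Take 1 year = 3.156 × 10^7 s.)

Convert to SI: T = 2.186 years = 6.89902e+07 s.
Invert Kepler's third law: a = (GM · T² / (4π²))^(1/3).
Substituting T = 6.89902e+07 s and GM = 6.637e+19 m³/s²:
a = (6.637e+19 · (6.89902e+07)² / (4π²))^(1/3) m
a ≈ 2e+11 m = 200 Gm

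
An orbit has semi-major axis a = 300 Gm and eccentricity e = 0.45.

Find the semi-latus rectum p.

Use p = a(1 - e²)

Convert to SI: a = 300 Gm = 3e+11 m.
p = a (1 − e²).
p = 3e+11 · (1 − (0.45)²) = 3e+11 · 0.7975 ≈ 2.392e+11 m = 239.2 Gm.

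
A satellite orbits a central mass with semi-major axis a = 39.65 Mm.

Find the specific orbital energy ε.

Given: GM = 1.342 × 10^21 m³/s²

Convert to SI: a = 39.65 Mm = 3.965e+07 m.
ε = −GM / (2a).
ε = −1.342e+21 / (2 · 3.965e+07) J/kg ≈ -1.692e+13 J/kg = -1.692e+04 GJ/kg.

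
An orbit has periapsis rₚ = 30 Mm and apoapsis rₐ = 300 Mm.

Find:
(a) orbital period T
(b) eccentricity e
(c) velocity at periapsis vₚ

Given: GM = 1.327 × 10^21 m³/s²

Convert to SI: rₚ = 30 Mm = 3e+07 m; rₐ = 300 Mm = 3e+08 m.
(a) With a = (rₚ + rₐ)/2 = 1.65e+08 m, T = 2π √(a³/GM) = 2π √((1.65e+08)³/1.327e+21) s ≈ 365.6 s
(b) e = (rₐ − rₚ)/(rₐ + rₚ) = (3e+08 − 3e+07)/(3e+08 + 3e+07) ≈ 0.8182
(c) With a = (rₚ + rₐ)/2 = 1.65e+08 m, vₚ = √(GM (2/rₚ − 1/a)) = √(1.327e+21 · (2/3e+07 − 1/1.65e+08)) m/s ≈ 8.968e+06 m/s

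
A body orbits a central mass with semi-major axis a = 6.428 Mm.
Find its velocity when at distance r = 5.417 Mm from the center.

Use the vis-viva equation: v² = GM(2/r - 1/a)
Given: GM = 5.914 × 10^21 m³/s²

Convert to SI: a = 6.428 Mm = 6.428e+06 m; r = 5.417 Mm = 5.417e+06 m.
Vis-viva: v = √(GM · (2/r − 1/a)).
2/r − 1/a = 2/5.417e+06 − 1/6.428e+06 = 2.13639e-07 m⁻¹.
v = √(5.914e+21 · 2.13639e-07) m/s ≈ 3.555e+07 m/s = 3.555e+04 km/s.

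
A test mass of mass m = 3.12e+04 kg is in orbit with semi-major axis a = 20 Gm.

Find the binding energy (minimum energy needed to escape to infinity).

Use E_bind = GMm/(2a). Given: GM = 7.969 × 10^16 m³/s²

Convert to SI: a = 20 Gm = 2e+10 m.
Total orbital energy is E = −GMm/(2a); binding energy is E_bind = −E = GMm/(2a).
E_bind = 7.969e+16 · 3.12e+04 / (2 · 2e+10) J ≈ 6.216e+10 J = 62.16 GJ.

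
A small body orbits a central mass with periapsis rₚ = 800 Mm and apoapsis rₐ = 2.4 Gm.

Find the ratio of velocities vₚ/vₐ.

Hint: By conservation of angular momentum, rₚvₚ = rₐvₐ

Convert to SI: rₚ = 800 Mm = 8e+08 m; rₐ = 2.4 Gm = 2.4e+09 m.
Conservation of angular momentum gives rₚvₚ = rₐvₐ, so vₚ/vₐ = rₐ/rₚ.
vₚ/vₐ = 2.4e+09 / 8e+08 ≈ 3.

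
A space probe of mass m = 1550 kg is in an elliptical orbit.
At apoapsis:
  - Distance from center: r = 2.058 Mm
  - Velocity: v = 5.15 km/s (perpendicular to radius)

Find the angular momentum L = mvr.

Convert to SI: r = 2.058 Mm = 2.058e+06 m; v = 5.15 km/s = 5150 m/s.
Since v is perpendicular to r, L = m · v · r.
L = 1550 · 5150 · 2.058e+06 kg·m²/s ≈ 1.643e+13 kg·m²/s.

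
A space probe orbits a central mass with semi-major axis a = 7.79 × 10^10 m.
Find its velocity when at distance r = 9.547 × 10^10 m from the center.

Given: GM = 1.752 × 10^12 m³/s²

Vis-viva: v = √(GM · (2/r − 1/a)).
2/r − 1/a = 2/9.547e+10 − 1/7.79e+10 = 8.11202e-12 m⁻¹.
v = √(1.752e+12 · 8.11202e-12) m/s ≈ 3.77 m/s = 3.77 m/s.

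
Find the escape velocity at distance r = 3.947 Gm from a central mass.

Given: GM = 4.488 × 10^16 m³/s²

Convert to SI: r = 3.947 Gm = 3.947e+09 m.
Escape velocity comes from setting total energy to zero: ½v² − GM/r = 0 ⇒ v_esc = √(2GM / r).
v_esc = √(2 · 4.488e+16 / 3.947e+09) m/s ≈ 4769 m/s = 4.769 km/s.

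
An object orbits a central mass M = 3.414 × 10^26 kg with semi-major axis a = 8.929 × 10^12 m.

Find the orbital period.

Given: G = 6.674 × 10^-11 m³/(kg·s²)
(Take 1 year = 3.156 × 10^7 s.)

GM = G · M = 6.674e-11 · 3.414e+26 = 2.2785e+16 m³/s².
Kepler's third law: T = 2π √(a³ / GM).
Substituting a = 8.929e+12 m and GM = 2.2785e+16 m³/s²:
T = 2π √((8.929e+12)³ / 2.2785e+16) s
T ≈ 1.111e+12 s = 3.519e+04 years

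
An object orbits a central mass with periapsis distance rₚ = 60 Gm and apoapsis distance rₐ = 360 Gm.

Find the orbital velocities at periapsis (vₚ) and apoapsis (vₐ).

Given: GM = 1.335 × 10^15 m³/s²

Convert to SI: rₚ = 60 Gm = 6e+10 m; rₐ = 360 Gm = 3.6e+11 m.
Use the vis-viva equation v² = GM(2/r − 1/a) with a = (rₚ + rₐ)/2 = (6e+10 + 3.6e+11)/2 = 2.1e+11 m.
vₚ = √(GM · (2/rₚ − 1/a)) = √(1.335e+15 · (2/6e+10 − 1/2.1e+11)) m/s ≈ 195.3 m/s = 195.3 m/s.
vₐ = √(GM · (2/rₐ − 1/a)) = √(1.335e+15 · (2/3.6e+11 − 1/2.1e+11)) m/s ≈ 32.55 m/s = 32.55 m/s.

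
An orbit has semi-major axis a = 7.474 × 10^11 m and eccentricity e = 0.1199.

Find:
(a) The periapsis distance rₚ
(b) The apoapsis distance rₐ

(a) rₚ = a(1 − e) = 7.474e+11 · (1 − 0.1199) = 7.474e+11 · 0.8801 ≈ 6.578e+11 m = 6.578 × 10^11 m.
(b) rₐ = a(1 + e) = 7.474e+11 · (1 + 0.1199) = 7.474e+11 · 1.1199 ≈ 8.37e+11 m = 8.37 × 10^11 m.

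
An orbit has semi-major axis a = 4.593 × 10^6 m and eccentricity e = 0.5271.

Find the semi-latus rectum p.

p = a (1 − e²).
p = 4.593e+06 · (1 − (0.5271)²) = 4.593e+06 · 0.722166 ≈ 3.317e+06 m = 3.317 × 10^6 m.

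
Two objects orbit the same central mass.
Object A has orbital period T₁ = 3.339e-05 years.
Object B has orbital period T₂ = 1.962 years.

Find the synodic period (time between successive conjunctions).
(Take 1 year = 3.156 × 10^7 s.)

Convert to SI: T₁ = 3.339e-05 years = 1053.79 s; T₂ = 1.962 years = 6.19207e+07 s.
T_syn = |T₁ · T₂ / (T₁ − T₂)|.
T_syn = |1053.79 · 6.19207e+07 / (1053.79 − 6.19207e+07)| s ≈ 1054 s = 3.339e-05 years.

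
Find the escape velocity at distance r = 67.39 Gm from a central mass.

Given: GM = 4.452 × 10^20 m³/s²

Convert to SI: r = 67.39 Gm = 6.739e+10 m.
Escape velocity comes from setting total energy to zero: ½v² − GM/r = 0 ⇒ v_esc = √(2GM / r).
v_esc = √(2 · 4.452e+20 / 6.739e+10) m/s ≈ 1.149e+05 m/s = 114.9 km/s.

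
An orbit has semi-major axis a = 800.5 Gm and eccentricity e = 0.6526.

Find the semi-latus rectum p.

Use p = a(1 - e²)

Convert to SI: a = 800.5 Gm = 8.005e+11 m.
p = a (1 − e²).
p = 8.005e+11 · (1 − (0.6526)²) = 8.005e+11 · 0.574113 ≈ 4.596e+11 m = 459.6 Gm.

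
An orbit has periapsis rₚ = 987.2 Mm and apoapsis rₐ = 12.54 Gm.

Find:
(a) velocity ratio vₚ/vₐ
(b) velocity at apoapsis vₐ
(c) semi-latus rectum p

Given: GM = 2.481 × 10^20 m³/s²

Convert to SI: rₚ = 987.2 Mm = 9.872e+08 m; rₐ = 12.54 Gm = 1.254e+10 m.
(a) Conservation of angular momentum (rₚvₚ = rₐvₐ) gives vₚ/vₐ = rₐ/rₚ = 1.254e+10/9.872e+08 ≈ 12.7
(b) With a = (rₚ + rₐ)/2 = 6.7636e+09 m, vₐ = √(GM (2/rₐ − 1/a)) = √(2.481e+20 · (2/1.254e+10 − 1/6.7636e+09)) m/s ≈ 5.374e+04 m/s
(c) From a = (rₚ + rₐ)/2 = 6.7636e+09 m and e = (rₐ − rₚ)/(rₐ + rₚ) = 0.854042, p = a(1 − e²) = 6.7636e+09 · (1 − (0.854042)²) ≈ 1.83e+09 m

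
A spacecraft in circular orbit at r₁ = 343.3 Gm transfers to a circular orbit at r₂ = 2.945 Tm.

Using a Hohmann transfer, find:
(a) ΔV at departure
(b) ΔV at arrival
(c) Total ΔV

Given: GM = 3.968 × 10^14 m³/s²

Convert to SI: r₁ = 343.3 Gm = 3.433e+11 m; r₂ = 2.945 Tm = 2.945e+12 m.
Transfer semi-major axis: a_t = (r₁ + r₂)/2 = (3.433e+11 + 2.945e+12)/2 = 1.64415e+12 m.
Circular speeds: v₁ = √(GM/r₁) = 33.9977 m/s, v₂ = √(GM/r₂) = 11.6076 m/s.
Transfer speeds (vis-viva v² = GM(2/r − 1/a_t)): v₁ᵗ = 45.501 m/s, v₂ᵗ = 5.30407 m/s.
(a) ΔV₁ = |v₁ᵗ − v₁| ≈ 11.5 m/s = 11.5 m/s.
(b) ΔV₂ = |v₂ − v₂ᵗ| ≈ 6.304 m/s = 6.304 m/s.
(c) ΔV_total = ΔV₁ + ΔV₂ ≈ 17.81 m/s = 17.81 m/s.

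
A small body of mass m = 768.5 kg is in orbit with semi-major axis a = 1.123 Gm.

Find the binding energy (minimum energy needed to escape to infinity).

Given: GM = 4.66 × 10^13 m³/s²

Convert to SI: a = 1.123 Gm = 1.123e+09 m.
Total orbital energy is E = −GMm/(2a); binding energy is E_bind = −E = GMm/(2a).
E_bind = 4.66e+13 · 768.5 / (2 · 1.123e+09) J ≈ 1.594e+07 J = 15.94 MJ.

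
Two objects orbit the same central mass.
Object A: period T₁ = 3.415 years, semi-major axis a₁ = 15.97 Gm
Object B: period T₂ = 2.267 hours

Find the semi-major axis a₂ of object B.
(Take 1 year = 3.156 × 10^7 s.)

Convert to SI: T₁ = 3.415 years = 1.07777e+08 s; a₁ = 15.97 Gm = 1.597e+10 m; T₂ = 2.267 hours = 8161.2 s.
Kepler's third law: (T₁/T₂)² = (a₁/a₂)³ ⇒ a₂ = a₁ · (T₂/T₁)^(2/3).
T₂/T₁ = 8161.2 / 1.07777e+08 = 7.57227e-05.
a₂ = 1.597e+10 · (7.57227e-05)^(2/3) m ≈ 2.858e+07 m = 28.58 Mm.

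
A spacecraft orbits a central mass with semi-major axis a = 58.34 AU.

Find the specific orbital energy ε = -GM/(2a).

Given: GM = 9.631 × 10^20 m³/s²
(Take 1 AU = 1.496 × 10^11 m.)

Convert to SI: a = 58.34 AU = 8.72766e+12 m.
ε = −GM / (2a).
ε = −9.631e+20 / (2 · 8.72766e+12) J/kg ≈ -5.518e+07 J/kg = -55.18 MJ/kg.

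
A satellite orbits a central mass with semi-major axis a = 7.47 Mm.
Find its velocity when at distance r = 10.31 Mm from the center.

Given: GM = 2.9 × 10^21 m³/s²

Convert to SI: a = 7.47 Mm = 7.47e+06 m; r = 10.31 Mm = 1.031e+07 m.
Vis-viva: v = √(GM · (2/r − 1/a)).
2/r − 1/a = 2/1.031e+07 − 1/7.47e+06 = 6.01176e-08 m⁻¹.
v = √(2.9e+21 · 6.01176e-08) m/s ≈ 1.32e+07 m/s = 1.32e+04 km/s.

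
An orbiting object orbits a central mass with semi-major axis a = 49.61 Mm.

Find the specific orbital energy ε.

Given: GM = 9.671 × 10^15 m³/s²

Convert to SI: a = 49.61 Mm = 4.961e+07 m.
ε = −GM / (2a).
ε = −9.671e+15 / (2 · 4.961e+07) J/kg ≈ -9.747e+07 J/kg = -97.47 MJ/kg.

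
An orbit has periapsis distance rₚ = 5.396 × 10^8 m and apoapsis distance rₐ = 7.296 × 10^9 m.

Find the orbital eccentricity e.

e = (rₐ − rₚ) / (rₐ + rₚ).
e = (7.296e+09 − 5.396e+08) / (7.296e+09 + 5.396e+08) = 6.7564e+09 / 7.8356e+09 ≈ 0.8623.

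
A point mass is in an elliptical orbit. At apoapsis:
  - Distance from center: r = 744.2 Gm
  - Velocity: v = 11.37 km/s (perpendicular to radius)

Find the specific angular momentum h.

Convert to SI: r = 744.2 Gm = 7.442e+11 m; v = 11.37 km/s = 11370 m/s.
With v perpendicular to r, h = r · v.
h = 7.442e+11 · 11370 m²/s ≈ 8.462e+15 m²/s.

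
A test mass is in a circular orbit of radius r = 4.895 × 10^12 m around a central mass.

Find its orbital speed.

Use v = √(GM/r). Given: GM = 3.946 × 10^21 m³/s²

For a circular orbit, gravity supplies the centripetal force, so v = √(GM / r).
v = √(3.946e+21 / 4.895e+12) m/s ≈ 2.839e+04 m/s = 28.39 km/s.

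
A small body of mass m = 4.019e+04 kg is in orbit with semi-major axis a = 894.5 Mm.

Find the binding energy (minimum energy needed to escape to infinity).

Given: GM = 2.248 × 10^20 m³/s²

Convert to SI: a = 894.5 Mm = 8.945e+08 m.
Total orbital energy is E = −GMm/(2a); binding energy is E_bind = −E = GMm/(2a).
E_bind = 2.248e+20 · 4.019e+04 / (2 · 8.945e+08) J ≈ 5.05e+15 J = 5.05 PJ.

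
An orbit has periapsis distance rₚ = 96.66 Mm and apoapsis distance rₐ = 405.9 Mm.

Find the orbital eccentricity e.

Convert to SI: rₚ = 96.66 Mm = 9.666e+07 m; rₐ = 405.9 Mm = 4.059e+08 m.
e = (rₐ − rₚ) / (rₐ + rₚ).
e = (4.059e+08 − 9.666e+07) / (4.059e+08 + 9.666e+07) = 3.0924e+08 / 5.0256e+08 ≈ 0.6153.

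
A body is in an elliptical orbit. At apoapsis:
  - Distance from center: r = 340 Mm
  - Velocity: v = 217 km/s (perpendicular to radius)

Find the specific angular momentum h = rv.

Convert to SI: r = 340 Mm = 3.4e+08 m; v = 217 km/s = 217000 m/s.
With v perpendicular to r, h = r · v.
h = 3.4e+08 · 217000 m²/s ≈ 7.378e+13 m²/s.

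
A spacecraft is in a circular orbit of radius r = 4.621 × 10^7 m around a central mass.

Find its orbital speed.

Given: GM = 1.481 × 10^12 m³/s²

For a circular orbit, gravity supplies the centripetal force, so v = √(GM / r).
v = √(1.481e+12 / 4.621e+07) m/s ≈ 179 m/s = 179 m/s.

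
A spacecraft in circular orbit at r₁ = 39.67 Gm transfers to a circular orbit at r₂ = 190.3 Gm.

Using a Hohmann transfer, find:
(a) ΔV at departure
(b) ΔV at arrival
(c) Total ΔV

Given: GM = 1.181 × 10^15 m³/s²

Convert to SI: r₁ = 39.67 Gm = 3.967e+10 m; r₂ = 190.3 Gm = 1.903e+11 m.
Transfer semi-major axis: a_t = (r₁ + r₂)/2 = (3.967e+10 + 1.903e+11)/2 = 1.14985e+11 m.
Circular speeds: v₁ = √(GM/r₁) = 172.542 m/s, v₂ = √(GM/r₂) = 78.7781 m/s.
Transfer speeds (vis-viva v² = GM(2/r − 1/a_t)): v₁ᵗ = 221.969 m/s, v₂ᵗ = 46.2718 m/s.
(a) ΔV₁ = |v₁ᵗ − v₁| ≈ 49.43 m/s = 49.43 m/s.
(b) ΔV₂ = |v₂ − v₂ᵗ| ≈ 32.51 m/s = 32.51 m/s.
(c) ΔV_total = ΔV₁ + ΔV₂ ≈ 81.93 m/s = 81.93 m/s.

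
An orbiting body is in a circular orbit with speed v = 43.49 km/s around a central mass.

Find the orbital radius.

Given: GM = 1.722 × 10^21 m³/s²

Convert to SI: v = 43.49 km/s = 43490 m/s.
For a circular orbit, v² = GM / r, so r = GM / v².
r = 1.722e+21 / (43490)² m ≈ 9.104e+11 m = 910.4 Gm.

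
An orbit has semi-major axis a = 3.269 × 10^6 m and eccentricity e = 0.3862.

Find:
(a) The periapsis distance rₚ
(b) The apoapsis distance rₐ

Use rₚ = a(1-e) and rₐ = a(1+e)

(a) rₚ = a(1 − e) = 3.269e+06 · (1 − 0.3862) = 3.269e+06 · 0.6138 ≈ 2.007e+06 m = 2.007 × 10^6 m.
(b) rₐ = a(1 + e) = 3.269e+06 · (1 + 0.3862) = 3.269e+06 · 1.3862 ≈ 4.531e+06 m = 4.531 × 10^6 m.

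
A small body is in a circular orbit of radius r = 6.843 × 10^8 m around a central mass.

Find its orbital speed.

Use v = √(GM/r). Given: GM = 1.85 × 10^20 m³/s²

For a circular orbit, gravity supplies the centripetal force, so v = √(GM / r).
v = √(1.85e+20 / 6.843e+08) m/s ≈ 5.2e+05 m/s = 520 km/s.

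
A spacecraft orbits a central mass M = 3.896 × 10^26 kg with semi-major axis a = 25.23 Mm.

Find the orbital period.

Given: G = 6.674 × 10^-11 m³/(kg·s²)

Convert to SI: a = 25.23 Mm = 2.523e+07 m.
GM = G · M = 6.674e-11 · 3.896e+26 = 2.60019e+16 m³/s².
Kepler's third law: T = 2π √(a³ / GM).
Substituting a = 2.523e+07 m and GM = 2.60019e+16 m³/s²:
T = 2π √((2.523e+07)³ / 2.60019e+16) s
T ≈ 4938 s = 1.372 hours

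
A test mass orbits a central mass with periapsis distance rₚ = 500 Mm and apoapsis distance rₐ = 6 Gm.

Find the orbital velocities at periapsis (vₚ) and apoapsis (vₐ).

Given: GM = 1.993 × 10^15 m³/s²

Convert to SI: rₚ = 500 Mm = 5e+08 m; rₐ = 6 Gm = 6e+09 m.
Use the vis-viva equation v² = GM(2/r − 1/a) with a = (rₚ + rₐ)/2 = (5e+08 + 6e+09)/2 = 3.25e+09 m.
vₚ = √(GM · (2/rₚ − 1/a)) = √(1.993e+15 · (2/5e+08 − 1/3.25e+09)) m/s ≈ 2713 m/s = 2.713 km/s.
vₐ = √(GM · (2/rₐ − 1/a)) = √(1.993e+15 · (2/6e+09 − 1/3.25e+09)) m/s ≈ 226.1 m/s = 226.1 m/s.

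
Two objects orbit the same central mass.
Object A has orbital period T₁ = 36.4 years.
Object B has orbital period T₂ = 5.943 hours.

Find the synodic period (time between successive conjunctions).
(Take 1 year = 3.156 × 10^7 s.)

Convert to SI: T₁ = 36.4 years = 1.14878e+09 s; T₂ = 5.943 hours = 21394.8 s.
T_syn = |T₁ · T₂ / (T₁ − T₂)|.
T_syn = |1.14878e+09 · 21394.8 / (1.14878e+09 − 21394.8)| s ≈ 2.14e+04 s = 5.943 hours.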